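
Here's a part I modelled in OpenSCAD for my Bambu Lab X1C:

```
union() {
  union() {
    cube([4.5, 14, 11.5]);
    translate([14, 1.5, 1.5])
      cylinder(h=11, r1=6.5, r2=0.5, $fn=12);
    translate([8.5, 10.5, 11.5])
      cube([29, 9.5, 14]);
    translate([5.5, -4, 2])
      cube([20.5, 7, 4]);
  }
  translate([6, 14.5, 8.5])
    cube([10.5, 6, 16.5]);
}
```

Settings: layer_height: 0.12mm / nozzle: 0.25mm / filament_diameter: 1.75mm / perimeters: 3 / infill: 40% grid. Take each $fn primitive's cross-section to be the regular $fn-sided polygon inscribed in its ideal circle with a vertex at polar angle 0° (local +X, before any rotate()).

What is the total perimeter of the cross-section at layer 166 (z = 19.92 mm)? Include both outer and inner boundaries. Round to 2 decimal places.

At z = 19.92 mm: the cube does not reach this height (z outside [0, 11.5]); the cone at (14, 1.5) does not reach this height (z outside [1.5, 12.5]); the cube at (8.5, 10.5) is present — its section is the full 29×9.5 rectangle (perimeter 77.00 mm); the cube at (5.5, -4) is not intersected at this z (z outside [2, 6]); Taking the union: only the 29×9.5 cube at (8.5, 10.5) is present, so the union is just that shape — boundary = 77.00 mm; the cube at (6, 14.5) is present — its section is the full 10.5×6 rectangle (perimeter 33.00 mm); Merging all regions: the regions partially overlap (shared area 44.00 mm²), so the edge portions inside another operand are dropped and the merged outline is re-measured after clipping — boundary = 83.00 mm. Overall, the cross-section is a single solid region. Total boundary length (outer) = 83.00 mm.

83.00 mm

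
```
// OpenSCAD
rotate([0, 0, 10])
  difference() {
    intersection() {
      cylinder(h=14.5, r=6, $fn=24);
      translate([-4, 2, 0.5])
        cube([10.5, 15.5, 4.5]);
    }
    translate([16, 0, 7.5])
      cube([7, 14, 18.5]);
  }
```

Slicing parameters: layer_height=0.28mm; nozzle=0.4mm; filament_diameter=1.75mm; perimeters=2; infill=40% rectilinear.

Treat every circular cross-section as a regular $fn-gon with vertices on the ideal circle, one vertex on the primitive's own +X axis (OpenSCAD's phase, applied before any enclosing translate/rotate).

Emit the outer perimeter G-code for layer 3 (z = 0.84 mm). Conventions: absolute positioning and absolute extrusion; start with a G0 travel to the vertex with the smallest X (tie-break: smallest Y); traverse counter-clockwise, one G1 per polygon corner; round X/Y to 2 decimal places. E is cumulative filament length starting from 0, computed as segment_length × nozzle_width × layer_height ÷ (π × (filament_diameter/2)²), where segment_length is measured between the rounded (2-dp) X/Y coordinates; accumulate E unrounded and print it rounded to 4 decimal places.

G0 X-4.71 Y3.67 Z0.84
G1 X-4.29 Y1.28 E0.1130
G1 X5.18 Y2.94 E0.5607
G1 X4.60 Y3.86 E0.6113
G1 X3.44 Y4.91 E0.6842
G1 X2.05 Y5.64 E0.7573
G1 X0.52 Y5.98 E0.8303
G1 X-1.04 Y5.91 E0.9030
G1 X-2.54 Y5.44 E0.9762
G1 X-3.86 Y4.60 E1.0490
G1 X-4.71 Y3.67 E1.1077

At z = 0.84 mm: the cylinder: section is a regular 24-gon, circumradius r=6; the 10.5×15.5 cube at (-4, 2) contributes its full rectangle; After intersecting: the 10.5×15.5 cube at (-4, 2) partially overlaps the r=6 cylinder; clipping to the common part keeps 30.17 mm² — 1 connected region; the cube at (16, 0) is absent (z outside [7.5, 26]); Subtracting the remaining from the first: none of the subtracted shapes is present at this height, so that combined region is unchanged — 1 connected region; (rotated 10° about Z; rotation is an isometry so areas/perimeters/island counts are preserved). The outline is a single polygon with 10 vertices. Extrusion per mm of travel: 0.4 × 0.28 / (π × 0.875²) = 0.046564. Accumulating E over each segment gives final E = 1.1077.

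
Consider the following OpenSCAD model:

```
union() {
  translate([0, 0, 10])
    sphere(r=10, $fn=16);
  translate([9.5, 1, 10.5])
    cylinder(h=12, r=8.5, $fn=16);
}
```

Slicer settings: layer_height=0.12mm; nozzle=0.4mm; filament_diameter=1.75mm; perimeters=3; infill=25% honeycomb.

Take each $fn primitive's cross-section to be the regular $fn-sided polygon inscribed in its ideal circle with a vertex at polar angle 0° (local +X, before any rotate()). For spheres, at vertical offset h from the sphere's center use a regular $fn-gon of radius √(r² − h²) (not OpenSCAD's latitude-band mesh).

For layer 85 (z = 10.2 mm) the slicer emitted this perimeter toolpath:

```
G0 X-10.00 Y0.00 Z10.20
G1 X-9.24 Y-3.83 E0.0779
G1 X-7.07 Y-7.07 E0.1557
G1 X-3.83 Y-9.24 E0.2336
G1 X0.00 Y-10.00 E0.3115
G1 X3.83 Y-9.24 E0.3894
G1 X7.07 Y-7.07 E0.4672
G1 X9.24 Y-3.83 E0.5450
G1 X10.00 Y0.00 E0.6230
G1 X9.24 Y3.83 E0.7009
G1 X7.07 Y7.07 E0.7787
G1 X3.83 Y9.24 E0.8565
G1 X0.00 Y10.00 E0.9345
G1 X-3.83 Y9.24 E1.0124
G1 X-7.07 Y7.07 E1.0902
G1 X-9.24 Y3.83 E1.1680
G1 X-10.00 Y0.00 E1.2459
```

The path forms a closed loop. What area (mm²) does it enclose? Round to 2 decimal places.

Apply the shoelace formula to the sequence of (X, Y) vertices; enclosed area = 306.19 mm².

306.19 mm²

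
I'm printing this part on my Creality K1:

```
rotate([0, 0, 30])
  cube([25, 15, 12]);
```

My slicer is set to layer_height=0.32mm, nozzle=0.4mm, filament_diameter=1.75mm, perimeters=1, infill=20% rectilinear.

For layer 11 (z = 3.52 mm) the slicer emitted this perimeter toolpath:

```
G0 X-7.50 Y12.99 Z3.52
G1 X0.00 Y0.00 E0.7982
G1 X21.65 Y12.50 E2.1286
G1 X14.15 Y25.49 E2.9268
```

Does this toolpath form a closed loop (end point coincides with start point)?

no

Start point (G0): (-7.50, 12.99). End point (last G1): the path does not return to the start — open.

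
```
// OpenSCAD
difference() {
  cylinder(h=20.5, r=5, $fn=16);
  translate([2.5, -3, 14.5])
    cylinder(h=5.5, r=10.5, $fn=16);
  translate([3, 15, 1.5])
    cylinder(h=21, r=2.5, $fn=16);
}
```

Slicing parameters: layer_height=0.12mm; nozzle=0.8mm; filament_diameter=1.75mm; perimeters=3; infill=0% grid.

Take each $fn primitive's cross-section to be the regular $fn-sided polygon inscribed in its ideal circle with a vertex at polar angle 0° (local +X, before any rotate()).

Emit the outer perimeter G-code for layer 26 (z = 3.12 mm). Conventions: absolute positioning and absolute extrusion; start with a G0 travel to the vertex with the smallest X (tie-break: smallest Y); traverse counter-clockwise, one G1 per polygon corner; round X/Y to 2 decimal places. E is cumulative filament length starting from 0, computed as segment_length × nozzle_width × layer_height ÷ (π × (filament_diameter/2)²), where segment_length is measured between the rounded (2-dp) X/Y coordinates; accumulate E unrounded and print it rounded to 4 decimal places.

At z = 3.12 mm: the cylinder: section is a regular 16-gon, circumradius r=5; the cylinder at (2.5, -3) does not reach this height (z outside [14.5, 20]); the cylinder at (3, 15): section is a regular 16-gon, circumradius r=2.5; Subtracting the remaining from the first: starting from the r=5 cylinder, the r=2.5 cylinder at (3, 15) misses the remaining region (no effect) — 1 connected region. The outline is a single polygon with 16 vertices. Extrusion per mm of travel: 0.8 × 0.12 / (π × 0.875²) = 0.039912. Accumulating E over each segment gives final E = 1.2461.

G0 X-5.00 Y0.00 Z3.12
G1 X-4.62 Y-1.91 E0.0777
G1 X-3.54 Y-3.54 E0.1558
G1 X-1.91 Y-4.62 E0.2338
G1 X0.00 Y-5.00 E0.3115
G1 X1.91 Y-4.62 E0.3893
G1 X3.54 Y-3.54 E0.4673
G1 X4.62 Y-1.91 E0.5453
G1 X5.00 Y0.00 E0.6231
G1 X4.62 Y1.91 E0.7008
G1 X3.54 Y3.54 E0.7788
G1 X1.91 Y4.62 E0.8569
G1 X0.00 Y5.00 E0.9346
G1 X-1.91 Y4.62 E1.0123
G1 X-3.54 Y3.54 E1.0904
G1 X-4.62 Y1.91 E1.1684
G1 X-5.00 Y0.00 E1.2461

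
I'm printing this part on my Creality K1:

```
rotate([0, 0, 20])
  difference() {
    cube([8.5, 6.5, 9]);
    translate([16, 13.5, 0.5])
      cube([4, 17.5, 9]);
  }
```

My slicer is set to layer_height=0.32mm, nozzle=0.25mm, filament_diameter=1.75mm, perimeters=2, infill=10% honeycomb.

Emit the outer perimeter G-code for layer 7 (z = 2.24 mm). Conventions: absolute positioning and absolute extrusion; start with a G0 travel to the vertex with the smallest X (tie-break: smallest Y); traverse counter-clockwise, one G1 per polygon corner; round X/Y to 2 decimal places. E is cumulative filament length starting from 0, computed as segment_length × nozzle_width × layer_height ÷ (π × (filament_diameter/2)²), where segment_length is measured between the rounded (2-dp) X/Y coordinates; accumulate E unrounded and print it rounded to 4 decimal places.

At z = 2.24 mm: the 8.5×6.5 cube contributes its full rectangle; the cube at (16, 13.5) (footprint 4×17.5) is included at this height; Subtracting the remaining from the first: starting from the 8.5×6.5 cube, the 4×17.5 cube at (16, 13.5) misses the remaining region (no effect) — 1 connected region; (rotated 20° about Z; rotation is an isometry so areas/perimeters/island counts are preserved). The outline is a single polygon with 4 vertices. Extrusion per mm of travel: 0.25 × 0.32 / (π × 0.875²) = 0.033260. Accumulating E over each segment gives final E = 0.9979.

G0 X-2.22 Y6.11 Z2.24
G1 X0.00 Y0.00 E0.2162
G1 X7.99 Y2.91 E0.4990
G1 X5.76 Y9.02 E0.7154
G1 X-2.22 Y6.11 E0.9979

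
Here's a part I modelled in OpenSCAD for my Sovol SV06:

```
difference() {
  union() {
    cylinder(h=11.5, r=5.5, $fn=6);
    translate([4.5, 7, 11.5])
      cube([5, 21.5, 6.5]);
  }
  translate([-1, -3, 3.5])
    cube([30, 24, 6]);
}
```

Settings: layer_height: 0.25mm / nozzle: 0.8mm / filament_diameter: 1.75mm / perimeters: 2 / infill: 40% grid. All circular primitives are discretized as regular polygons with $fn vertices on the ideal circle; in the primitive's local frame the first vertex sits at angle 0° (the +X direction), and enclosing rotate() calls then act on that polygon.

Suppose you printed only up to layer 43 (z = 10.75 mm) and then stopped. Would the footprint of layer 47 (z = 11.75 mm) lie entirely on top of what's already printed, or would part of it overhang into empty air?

Compare the two slices. At z = 10.75: the r=5.5 cylinder contributes a regular 6-gon of circumradius 5.5 (area = (6/2)·5.500²·sin(360°/6) = 78.59 mm²); the cube at (4.5, 7) is absent (z outside [11.5, 18]); Combining (union): only the r=5.5 cylinder is present, so the union is just that shape — area = 78.59 mm²; the cube at (-1, -3) is not intersected at this z (z outside [3.5, 9.5]); Subtracting the remaining from the first: none of the subtracted shapes is present at this height, so that combined region is unchanged — area = 78.59 mm². At z = 11.75: the cylinder does not reach this height (z outside [0, 11.5]); the cube at (4.5, 7) (footprint 5×21.5) is included at this height (area 107.50 mm²); Merging all regions: only the 5×21.5 cube at (4.5, 7) is present, so the union is just that shape — area = 107.50 mm²; the cube at (-1, -3) is absent (z outside [3.5, 9.5]); Subtracting the remaining from the first: none of the subtracted shapes is present at this height, so the result so far is unchanged — area = 107.50 mm². Checking containment: at z = 11.75 the cross-section extends beyond the z = 10.75 cross-section by about 107.50 mm².

part overhangs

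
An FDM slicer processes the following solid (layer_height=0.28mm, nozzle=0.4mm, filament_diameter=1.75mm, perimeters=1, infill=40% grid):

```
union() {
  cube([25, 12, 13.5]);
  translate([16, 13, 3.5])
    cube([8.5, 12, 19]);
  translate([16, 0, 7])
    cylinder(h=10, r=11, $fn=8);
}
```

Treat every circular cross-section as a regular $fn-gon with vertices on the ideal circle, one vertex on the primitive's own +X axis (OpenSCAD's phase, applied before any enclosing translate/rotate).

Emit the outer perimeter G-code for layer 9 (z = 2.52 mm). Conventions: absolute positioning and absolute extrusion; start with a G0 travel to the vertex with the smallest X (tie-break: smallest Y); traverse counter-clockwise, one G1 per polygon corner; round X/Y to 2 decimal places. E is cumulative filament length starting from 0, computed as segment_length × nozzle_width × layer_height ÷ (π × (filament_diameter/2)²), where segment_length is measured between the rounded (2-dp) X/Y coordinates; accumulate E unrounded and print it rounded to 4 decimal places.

At z = 2.52 mm: the 25×12 cube contributes its full rectangle; the cube at (16, 13) is absent (z outside [3.5, 22.5]); the cylinder at (16, 0) does not reach this height (z outside [7, 17]); Combining (union): only the 25×12 cube is present, so the union is just that shape — 1 connected region. The outline is a single polygon with 4 vertices. Extrusion per mm of travel: 0.4 × 0.28 / (π × 0.875²) = 0.046564. Accumulating E over each segment gives final E = 3.4457.

G0 X0.00 Y0.00 Z2.52
G1 X25.00 Y0.00 E1.1641
G1 X25.00 Y12.00 E1.7229
G1 X0.00 Y12.00 E2.8870
G1 X0.00 Y0.00 E3.4457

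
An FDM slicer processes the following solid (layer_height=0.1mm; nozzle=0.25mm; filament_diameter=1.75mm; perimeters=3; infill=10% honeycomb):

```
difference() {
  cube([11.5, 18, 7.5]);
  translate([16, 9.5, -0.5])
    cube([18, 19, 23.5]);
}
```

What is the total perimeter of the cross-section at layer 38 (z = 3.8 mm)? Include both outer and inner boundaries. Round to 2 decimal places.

At z = 3.8 mm: the cube is present — its section is the full 11.5×18 rectangle (perimeter 59.00 mm); the cube at (16, 9.5) is present — its section is the full 18×19 rectangle (perimeter 74.00 mm); Subtracting the remaining from the first: starting from the 11.5×18 cube, the 18×19 cube at (16, 9.5) misses the remaining region (no effect) — boundary = 59.00 mm. Overall, the cross-section is a single solid region. Total boundary length (outer) = 59.00 mm.

59.00 mm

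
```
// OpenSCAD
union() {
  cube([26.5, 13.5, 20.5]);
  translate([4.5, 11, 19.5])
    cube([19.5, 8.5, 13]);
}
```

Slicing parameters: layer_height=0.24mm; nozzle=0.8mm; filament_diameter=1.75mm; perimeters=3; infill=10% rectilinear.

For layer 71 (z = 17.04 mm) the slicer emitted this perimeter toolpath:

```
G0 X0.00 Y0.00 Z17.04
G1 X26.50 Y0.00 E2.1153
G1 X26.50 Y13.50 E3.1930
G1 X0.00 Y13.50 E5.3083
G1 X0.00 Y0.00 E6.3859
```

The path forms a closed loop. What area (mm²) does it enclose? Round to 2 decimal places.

Apply the shoelace formula to the sequence of (X, Y) vertices; enclosed area = 357.75 mm².

357.75 mm²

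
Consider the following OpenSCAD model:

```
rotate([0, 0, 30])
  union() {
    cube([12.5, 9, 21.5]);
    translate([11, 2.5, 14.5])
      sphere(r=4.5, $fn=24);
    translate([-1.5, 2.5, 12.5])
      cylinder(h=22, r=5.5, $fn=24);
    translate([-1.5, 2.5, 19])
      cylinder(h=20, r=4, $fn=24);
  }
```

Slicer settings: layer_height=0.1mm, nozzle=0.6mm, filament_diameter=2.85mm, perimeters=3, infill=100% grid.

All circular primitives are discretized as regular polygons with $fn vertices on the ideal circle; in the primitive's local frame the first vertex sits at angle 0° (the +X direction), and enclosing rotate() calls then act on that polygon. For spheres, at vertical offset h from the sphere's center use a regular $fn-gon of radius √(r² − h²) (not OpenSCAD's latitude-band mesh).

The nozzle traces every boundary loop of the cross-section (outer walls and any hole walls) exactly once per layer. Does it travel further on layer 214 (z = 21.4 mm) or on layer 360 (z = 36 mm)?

Layer 214 (z = 21.4): the 12.5×9 cube contributes its full rectangle (perimeter 43.00 mm); the sphere at (11, 2.5) is absent (|z−center|=6.900 > r=4.5); the cylinder at (-1.5, 2.5): section is a regular 24-gon, circumradius r=5.5 (perimeter = 2·24·5.500·sin(180°/24) = 34.46 mm); the cylinder at (-1.5, 2.5): section is a regular 24-gon, circumradius r=4 (perimeter = 2·24·4.000·sin(180°/24) = 25.06 mm); Merging all regions: the regions partially overlap (shared area 74.50 mm²), so the edge portions inside another operand are dropped and the merged outline is re-measured after clipping — boundary = 56.61 mm; (rotated 30° about Z; rotation is an isometry so areas/perimeters/island counts are preserved). So its perimeter = 56.61 mm. Layer 360 (z = 36): the cube does not reach this height (z outside [0, 21.5]); the sphere at (11, 2.5) is not intersected at this z (|z−center|=21.500 > r=4.5); the cylinder at (-1.5, 2.5) is absent (z outside [12.5, 34.5]); the r=4 cylinder at (-1.5, 2.5) gives a regular 24-gon of circumradius 4 (constant along its height) (perimeter = 2·24·4.000·sin(180°/24) = 25.06 mm); Combining (union): only the r=4 cylinder at (-1.5, 2.5) is present, so the union is just that shape — boundary = 25.06 mm; (whole slice rotated 30° about Z — lengths, areas and connectivity unchanged). So its perimeter = 25.06 mm. Layer 214 is larger (56.61 vs 25.06 mm).

layer 214 (z = 21.4 mm)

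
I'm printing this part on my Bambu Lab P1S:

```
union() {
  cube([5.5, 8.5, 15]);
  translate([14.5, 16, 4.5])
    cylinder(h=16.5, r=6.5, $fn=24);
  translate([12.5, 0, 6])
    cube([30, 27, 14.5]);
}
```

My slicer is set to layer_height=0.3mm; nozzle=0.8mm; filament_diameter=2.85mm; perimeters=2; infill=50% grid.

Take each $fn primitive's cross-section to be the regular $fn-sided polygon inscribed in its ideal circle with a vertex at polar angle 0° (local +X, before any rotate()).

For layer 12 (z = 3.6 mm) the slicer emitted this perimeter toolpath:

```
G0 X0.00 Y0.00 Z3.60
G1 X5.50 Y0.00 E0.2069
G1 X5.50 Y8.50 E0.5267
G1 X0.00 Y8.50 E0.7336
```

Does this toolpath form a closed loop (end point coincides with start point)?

Start point (G0): (0.00, 0.00). End point (last G1): the path does not return to the start — open.

no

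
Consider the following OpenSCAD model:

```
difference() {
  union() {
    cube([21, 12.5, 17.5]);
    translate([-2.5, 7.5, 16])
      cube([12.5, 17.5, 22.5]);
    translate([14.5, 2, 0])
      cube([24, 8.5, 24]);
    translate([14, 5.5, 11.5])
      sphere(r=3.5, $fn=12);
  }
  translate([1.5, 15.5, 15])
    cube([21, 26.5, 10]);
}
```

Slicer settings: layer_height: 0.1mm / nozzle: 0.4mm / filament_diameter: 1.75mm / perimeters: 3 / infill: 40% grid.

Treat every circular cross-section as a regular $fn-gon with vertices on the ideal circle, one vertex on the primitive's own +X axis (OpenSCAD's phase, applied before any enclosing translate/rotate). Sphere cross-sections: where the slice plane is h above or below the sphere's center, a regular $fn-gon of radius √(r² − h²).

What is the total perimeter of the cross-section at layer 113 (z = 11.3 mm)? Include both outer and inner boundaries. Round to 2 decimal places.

At z = 11.3 mm: the 21×12.5 cube contributes its full rectangle (perimeter 67.00 mm); the cube at (-2.5, 7.5) is not intersected at this z (z outside [16, 38.5]); the 24×8.5 cube at (14.5, 2) contributes its full rectangle (perimeter 65.00 mm); the r=3.5 sphere at (14, 5.5) contributes a regular 12-gon of circumradius √(3.5²−0.2²) = 3.494 (perimeter = 2·12·3.494·sin(180°/12) = 21.71 mm); Taking the union: the regions partially overlap (shared area 91.88 mm²), so the edge portions inside another operand are dropped and the merged outline is re-measured after clipping — boundary = 102.00 mm; the cube at (1.5, 15.5) is absent (z outside [15, 25]); After the difference (first − rest): none of the subtracted shapes is present at this height, so the result so far is unchanged — boundary = 102.00 mm. Overall, the cross-section is a single solid region. Total boundary length (outer) = 102.00 mm.

102.00 mm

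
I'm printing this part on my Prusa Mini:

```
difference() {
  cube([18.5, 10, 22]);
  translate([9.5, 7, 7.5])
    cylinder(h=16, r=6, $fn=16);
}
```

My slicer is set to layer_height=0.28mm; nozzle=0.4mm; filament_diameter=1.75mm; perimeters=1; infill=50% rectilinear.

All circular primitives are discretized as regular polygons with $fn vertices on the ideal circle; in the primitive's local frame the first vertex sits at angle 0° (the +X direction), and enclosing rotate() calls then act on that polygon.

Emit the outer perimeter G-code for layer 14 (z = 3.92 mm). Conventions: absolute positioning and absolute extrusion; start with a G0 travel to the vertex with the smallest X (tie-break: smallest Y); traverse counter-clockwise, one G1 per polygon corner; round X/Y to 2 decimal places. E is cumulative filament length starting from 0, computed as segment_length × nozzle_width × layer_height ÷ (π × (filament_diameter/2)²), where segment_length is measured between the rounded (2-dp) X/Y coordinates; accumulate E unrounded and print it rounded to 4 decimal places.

G0 X0.00 Y0.00 Z3.92
G1 X18.50 Y0.00 E0.8614
G1 X18.50 Y10.00 E1.3271
G1 X0.00 Y10.00 E2.1885
G1 X0.00 Y0.00 E2.6542

At z = 3.92 mm: the 18.5×10 cube contributes its full rectangle; the cylinder at (9.5, 7) is not intersected at this z (z outside [7.5, 23.5]); Taking the first minus the rest: none of the subtracted shapes is present at this height, so the 18.5×10 cube is unchanged — 1 connected region. The outline is a single polygon with 4 vertices. Extrusion per mm of travel: 0.4 × 0.28 / (π × 0.875²) = 0.046564. Accumulating E over each segment gives final E = 2.6542.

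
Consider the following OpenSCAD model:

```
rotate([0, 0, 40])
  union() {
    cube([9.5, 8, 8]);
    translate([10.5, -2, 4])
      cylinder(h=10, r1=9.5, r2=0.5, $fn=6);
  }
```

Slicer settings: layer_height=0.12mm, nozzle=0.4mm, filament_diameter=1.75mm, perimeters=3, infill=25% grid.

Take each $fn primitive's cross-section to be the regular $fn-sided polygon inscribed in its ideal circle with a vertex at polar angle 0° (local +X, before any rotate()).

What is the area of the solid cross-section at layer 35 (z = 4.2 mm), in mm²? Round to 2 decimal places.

268.81 mm²

At z = 4.2 mm: the cube is present — its section is the full 9.5×8 rectangle (area 76.00 mm²); the cone at (10.5, -2) (r1=9.5→r2=0.5) has section circumradius 9.320 here — a regular 6-gon (area = (6/2)·9.320²·sin(360°/6) = 225.68 mm²); Merging all regions: the regions partially overlap — summed areas 301.68 mm² minus the doubly-counted overlap 32.86 mm² gives 268.81 mm² — area = 268.81 mm²; (whole slice rotated 40° about Z — lengths, areas and connectivity unchanged). Overall, the cross-section is a single solid region. Net area = 268.81 mm².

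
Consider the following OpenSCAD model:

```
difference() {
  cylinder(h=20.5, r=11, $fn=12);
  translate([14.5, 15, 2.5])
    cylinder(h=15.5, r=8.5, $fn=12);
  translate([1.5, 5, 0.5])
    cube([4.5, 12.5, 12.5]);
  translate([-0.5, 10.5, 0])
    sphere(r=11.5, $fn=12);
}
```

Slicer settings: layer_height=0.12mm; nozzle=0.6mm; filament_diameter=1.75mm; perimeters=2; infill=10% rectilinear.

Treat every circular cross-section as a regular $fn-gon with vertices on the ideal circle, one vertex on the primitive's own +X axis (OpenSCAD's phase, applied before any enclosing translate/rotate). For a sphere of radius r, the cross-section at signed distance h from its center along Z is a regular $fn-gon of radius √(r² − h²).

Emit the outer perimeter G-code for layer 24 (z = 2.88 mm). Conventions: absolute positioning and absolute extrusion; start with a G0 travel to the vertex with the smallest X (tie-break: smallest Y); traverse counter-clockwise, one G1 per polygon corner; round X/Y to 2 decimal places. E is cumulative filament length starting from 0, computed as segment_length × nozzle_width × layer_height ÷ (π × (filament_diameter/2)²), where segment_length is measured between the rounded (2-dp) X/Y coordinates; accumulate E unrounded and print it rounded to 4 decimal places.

At z = 2.88 mm: the r=11 cylinder gives a regular 12-gon of circumradius 11 (constant along its height); the r=8.5 cylinder at (14.5, 15) contributes a regular 12-gon of circumradius 8.5; the 4.5×12.5 cube at (1.5, 5) contributes its full rectangle; the sphere at (-0.5, 10.5): section is a regular 12-gon, circumradius = √(r²−h²) = √(11.5²−2.88²) = 11.134; Subtracting the remaining from the first: starting from the r=11 cylinder, the r=8.5 cylinder at (14.5, 15) misses the remaining region (no effect); the 4.5×12.5 cube at (1.5, 5) partially overlaps it — only the 22.39 mm² overlap (of its 56.25 mm²) is removed, clipping the outline; the r=11.5 sphere at (-0.5, 10.5) partially overlaps it — only the 127.06 mm² overlap (of its 371.87 mm²) is removed, clipping the outline — 1 connected region. The outline is a single polygon with 14 vertices. Extrusion per mm of travel: 0.6 × 0.12 / (π × 0.875²) = 0.029934. Accumulating E over each segment gives final E = 2.0405.

G0 X-11.00 Y0.00 Z2.88
G1 X-9.53 Y-5.50 E0.1704
G1 X-5.50 Y-9.53 E0.3410
G1 X0.00 Y-11.00 E0.5114
G1 X5.50 Y-9.53 E0.6819
G1 X9.53 Y-5.50 E0.8525
G1 X11.00 Y0.00 E1.0229
G1 X9.53 Y5.50 E1.1933
G1 X9.34 Y5.68 E1.2011
G1 X9.14 Y4.93 E1.2244
G1 X5.07 Y0.86 E1.3967
G1 X-0.50 Y-0.63 E1.5693
G1 X-6.07 Y0.86 E1.7418
G1 X-9.78 Y4.57 E1.8989
G1 X-11.00 Y0.00 E2.0405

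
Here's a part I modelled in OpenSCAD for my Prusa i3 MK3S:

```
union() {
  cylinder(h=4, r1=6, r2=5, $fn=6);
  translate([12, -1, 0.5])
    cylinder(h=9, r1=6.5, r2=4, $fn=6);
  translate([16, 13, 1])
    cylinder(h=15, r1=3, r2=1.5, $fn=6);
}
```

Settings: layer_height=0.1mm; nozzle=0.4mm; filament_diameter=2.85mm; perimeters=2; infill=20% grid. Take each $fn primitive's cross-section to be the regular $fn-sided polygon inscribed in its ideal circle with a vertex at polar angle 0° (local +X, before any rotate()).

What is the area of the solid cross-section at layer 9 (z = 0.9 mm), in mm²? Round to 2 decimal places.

At z = 0.9 mm: the cone: at t=0.225 of its height the radius interpolates to r₁+(r₂−r₁)t = 5.775, giving a regular 6-gon of that circumradius (area = (6/2)·5.775²·sin(360°/6) = 86.65 mm²); the cone at (12, -1) (r1=6.5→r2=4) has section circumradius 6.389 here — a regular 6-gon (area = (6/2)·6.389²·sin(360°/6) = 106.05 mm²); the cone at (16, 13) does not reach this height (z outside [1, 16]); Taking the union: the 2 present regions are separate (no shared area or edge), so areas and boundary lengths simply add and each stays a separate island — area = 192.70 mm². Overall, the cross-section has 2 separate islands. Net area = 192.70 mm².

192.70 mm²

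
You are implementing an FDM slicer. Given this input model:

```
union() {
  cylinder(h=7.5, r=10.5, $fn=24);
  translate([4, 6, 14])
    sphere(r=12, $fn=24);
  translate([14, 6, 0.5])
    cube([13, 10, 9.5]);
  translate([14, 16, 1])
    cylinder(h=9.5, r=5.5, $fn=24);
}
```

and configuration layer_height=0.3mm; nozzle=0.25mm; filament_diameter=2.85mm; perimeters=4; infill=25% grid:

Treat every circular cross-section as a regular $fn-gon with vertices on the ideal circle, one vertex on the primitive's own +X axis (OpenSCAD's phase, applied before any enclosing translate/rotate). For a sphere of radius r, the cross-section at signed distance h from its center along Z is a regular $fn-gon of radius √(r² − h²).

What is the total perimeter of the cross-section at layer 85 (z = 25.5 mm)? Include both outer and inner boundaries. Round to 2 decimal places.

At z = 25.5 mm: the cylinder is not intersected at this z (z outside [0, 7.5]); the r=12 sphere at (4, 6) contributes a regular 24-gon of circumradius √(12²−11.5²) = 3.428 (perimeter = 2·24·3.428·sin(180°/24) = 21.48 mm); the cube at (14, 6) does not reach this height (z outside [0.5, 10]); the cylinder at (14, 16) is absent (z outside [1, 10.5]); Merging all regions: only the r=12 sphere at (4, 6) is present, so the union is just that shape — boundary = 21.48 mm. Overall, the cross-section is a single solid region. Total boundary length (outer) = 21.48 mm.

21.48 mm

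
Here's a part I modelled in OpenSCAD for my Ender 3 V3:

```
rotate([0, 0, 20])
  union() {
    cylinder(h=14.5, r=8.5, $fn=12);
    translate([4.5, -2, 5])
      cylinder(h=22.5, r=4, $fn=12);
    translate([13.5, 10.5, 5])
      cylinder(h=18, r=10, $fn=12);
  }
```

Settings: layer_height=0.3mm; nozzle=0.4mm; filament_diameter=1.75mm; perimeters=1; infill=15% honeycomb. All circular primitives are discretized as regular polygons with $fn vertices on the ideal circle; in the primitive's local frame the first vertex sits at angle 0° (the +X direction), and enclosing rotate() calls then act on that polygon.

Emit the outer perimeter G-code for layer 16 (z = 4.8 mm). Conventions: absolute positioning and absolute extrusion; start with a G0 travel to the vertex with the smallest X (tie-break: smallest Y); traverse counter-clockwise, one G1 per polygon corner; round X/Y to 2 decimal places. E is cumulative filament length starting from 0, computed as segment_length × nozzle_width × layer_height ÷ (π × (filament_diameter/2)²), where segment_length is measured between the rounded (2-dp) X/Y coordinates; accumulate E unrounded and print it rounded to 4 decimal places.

At z = 4.8 mm: the cylinder: section is a regular 12-gon, circumradius r=8.5; the cylinder at (4.5, -2) is absent (z outside [5, 27.5]); the cylinder at (13.5, 10.5) is not intersected at this z (z outside [5, 23]); Taking the union: only the r=8.5 cylinder is present, so the union is just that shape — 1 connected region; (whole slice rotated 20° about Z — lengths, areas and connectivity unchanged). The outline is a single polygon with 12 vertices. Extrusion per mm of travel: 0.4 × 0.3 / (π × 0.875²) = 0.049890. Accumulating E over each segment gives final E = 2.6341.

G0 X-8.37 Y1.48 Z4.80
G1 X-7.99 Y-2.91 E0.2198
G1 X-5.46 Y-6.51 E0.4394
G1 X-1.48 Y-8.37 E0.6585
G1 X2.91 Y-7.99 E0.8784
G1 X6.51 Y-5.46 E1.0979
G1 X8.37 Y-1.48 E1.3171
G1 X7.99 Y2.91 E1.5369
G1 X5.46 Y6.51 E1.7564
G1 X1.48 Y8.37 E1.9756
G1 X-2.91 Y7.99 E2.1954
G1 X-6.51 Y5.46 E2.4150
G1 X-8.37 Y1.48 E2.6341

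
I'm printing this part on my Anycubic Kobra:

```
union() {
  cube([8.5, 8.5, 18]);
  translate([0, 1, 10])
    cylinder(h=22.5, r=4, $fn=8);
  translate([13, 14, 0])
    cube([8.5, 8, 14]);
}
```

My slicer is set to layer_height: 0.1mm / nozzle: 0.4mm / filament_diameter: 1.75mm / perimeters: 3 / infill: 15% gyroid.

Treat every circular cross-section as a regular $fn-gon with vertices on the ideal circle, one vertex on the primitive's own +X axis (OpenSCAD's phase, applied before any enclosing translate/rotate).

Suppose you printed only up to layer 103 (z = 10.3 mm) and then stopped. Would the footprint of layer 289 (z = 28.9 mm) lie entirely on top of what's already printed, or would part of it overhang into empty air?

entirely on top

Compare the two slices. At z = 10.3: the cube is present — its section is the full 8.5×8.5 rectangle (area 72.25 mm²); the cylinder at (0, 1): section is a regular 8-gon, circumradius r=4 (area = (8/2)·4.000²·sin(360°/8) = 45.25 mm²); the 8.5×8 cube at (13, 14) contributes its full rectangle (area 68.00 mm²); Merging all regions: the regions partially overlap — summed areas 185.50 mm² minus the doubly-counted overlap 15.11 mm² gives 170.40 mm² — area = 170.40 mm². At z = 28.9: the cube does not reach this height (z outside [0, 18]); the cylinder at (0, 1): section is a regular 8-gon, circumradius r=4 (area = (8/2)·4.000²·sin(360°/8) = 45.25 mm²); the cube at (13, 14) is not intersected at this z (z outside [0, 14]); Combining (union): only the r=4 cylinder at (0, 1) is present, so the union is just that shape — area = 45.25 mm². Checking containment: the cross-section at z = 28.9 is a subset of the cross-section at z = 10.3.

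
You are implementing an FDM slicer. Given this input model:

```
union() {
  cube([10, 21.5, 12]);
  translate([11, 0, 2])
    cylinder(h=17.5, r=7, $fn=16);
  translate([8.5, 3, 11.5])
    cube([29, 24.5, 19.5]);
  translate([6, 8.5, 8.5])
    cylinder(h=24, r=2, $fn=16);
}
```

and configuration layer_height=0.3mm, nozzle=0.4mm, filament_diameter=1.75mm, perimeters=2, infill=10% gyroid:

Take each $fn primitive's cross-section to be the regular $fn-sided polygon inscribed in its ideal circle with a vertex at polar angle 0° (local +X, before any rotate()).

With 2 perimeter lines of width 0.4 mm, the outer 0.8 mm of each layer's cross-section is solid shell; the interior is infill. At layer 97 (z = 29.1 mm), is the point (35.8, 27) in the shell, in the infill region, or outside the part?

shell

At z = 29.1 mm: the cube does not reach this height (z outside [0, 12]); the cylinder at (11, 0) is not intersected at this z (z outside [2, 19.5]); the cube at (8.5, 3) (footprint 29×24.5) is included at this height; the r=2 cylinder at (6, 8.5) gives a regular 16-gon of circumradius 2 (constant along its height); Merging all regions: the 2 present regions are separate (no shared area or edge), so areas and boundary lengths simply add and each stays a separate island — 2 connected regions. Overall, the cross-section has 2 separate islands. The nearest boundary edge runs (8.50, 27.50)→(37.50, 27.50); distance from the point to it = 0.50 mm. (Shell/infill is judged within the island containing the point — the largest one.) The point is inside the cross-section, 0.50 mm from the nearest boundary — within the 0.8 mm shell band (2 × 0.4).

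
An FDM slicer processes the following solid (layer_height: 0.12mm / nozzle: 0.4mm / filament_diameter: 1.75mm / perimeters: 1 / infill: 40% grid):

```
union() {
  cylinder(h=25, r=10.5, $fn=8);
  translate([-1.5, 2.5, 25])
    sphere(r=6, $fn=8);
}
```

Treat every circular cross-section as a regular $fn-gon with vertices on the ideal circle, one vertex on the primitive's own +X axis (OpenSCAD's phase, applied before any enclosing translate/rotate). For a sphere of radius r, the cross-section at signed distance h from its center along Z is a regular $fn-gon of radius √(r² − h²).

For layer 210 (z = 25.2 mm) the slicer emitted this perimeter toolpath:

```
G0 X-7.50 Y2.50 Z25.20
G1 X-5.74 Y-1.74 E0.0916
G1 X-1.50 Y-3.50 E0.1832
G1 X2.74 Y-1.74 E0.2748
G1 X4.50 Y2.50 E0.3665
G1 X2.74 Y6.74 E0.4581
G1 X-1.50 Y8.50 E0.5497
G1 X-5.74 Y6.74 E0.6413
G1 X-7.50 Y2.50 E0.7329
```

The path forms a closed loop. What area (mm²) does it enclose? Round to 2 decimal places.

Apply the shoelace formula to the sequence of (X, Y) vertices; enclosed area = 101.76 mm².

101.76 mm²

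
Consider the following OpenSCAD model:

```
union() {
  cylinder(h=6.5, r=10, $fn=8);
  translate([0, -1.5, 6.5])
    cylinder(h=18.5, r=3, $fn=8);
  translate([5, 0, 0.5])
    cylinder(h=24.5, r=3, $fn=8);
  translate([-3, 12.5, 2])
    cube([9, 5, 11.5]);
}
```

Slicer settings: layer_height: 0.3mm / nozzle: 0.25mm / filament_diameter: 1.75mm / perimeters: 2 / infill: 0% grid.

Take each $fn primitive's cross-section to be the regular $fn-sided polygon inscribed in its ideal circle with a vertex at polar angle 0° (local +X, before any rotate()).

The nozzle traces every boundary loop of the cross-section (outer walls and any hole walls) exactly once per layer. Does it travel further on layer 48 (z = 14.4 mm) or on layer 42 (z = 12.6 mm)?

layer 42 (z = 12.6 mm)

Layer 48 (z = 14.4): the cylinder is absent (z outside [0, 6.5]); the r=3 cylinder at (0, -1.5) gives a regular 8-gon of circumradius 3 (constant along its height) (perimeter = 2·8·3.000·sin(180°/8) = 18.37 mm); the cylinder at (5, 0): section is a regular 8-gon, circumradius r=3 (perimeter = 2·8·3.000·sin(180°/8) = 18.37 mm); the cube at (-3, 12.5) is absent (z outside [2, 13.5]); Combining (union): the regions partially overlap (shared area 0.74 mm²), so the edge portions inside another operand are dropped and the merged outline is re-measured after clipping — boundary = 31.51 mm. So its perimeter = 31.51 mm. Layer 42 (z = 12.6): the cylinder is not intersected at this z (z outside [0, 6.5]); the r=3 cylinder at (0, -1.5) contributes a regular 8-gon of circumradius 3 (perimeter = 2·8·3.000·sin(180°/8) = 18.37 mm); the r=3 cylinder at (5, 0) contributes a regular 8-gon of circumradius 3 (perimeter = 2·8·3.000·sin(180°/8) = 18.37 mm); the cube at (-3, 12.5) (footprint 9×5) is included at this height (perimeter 28.00 mm); Taking the union: the regions partially overlap (shared area 0.74 mm²), so the edge portions inside another operand are dropped and the merged outline is re-measured after clipping — boundary = 59.51 mm. So its perimeter = 59.51 mm. Layer 42 is larger (59.51 vs 31.51 mm).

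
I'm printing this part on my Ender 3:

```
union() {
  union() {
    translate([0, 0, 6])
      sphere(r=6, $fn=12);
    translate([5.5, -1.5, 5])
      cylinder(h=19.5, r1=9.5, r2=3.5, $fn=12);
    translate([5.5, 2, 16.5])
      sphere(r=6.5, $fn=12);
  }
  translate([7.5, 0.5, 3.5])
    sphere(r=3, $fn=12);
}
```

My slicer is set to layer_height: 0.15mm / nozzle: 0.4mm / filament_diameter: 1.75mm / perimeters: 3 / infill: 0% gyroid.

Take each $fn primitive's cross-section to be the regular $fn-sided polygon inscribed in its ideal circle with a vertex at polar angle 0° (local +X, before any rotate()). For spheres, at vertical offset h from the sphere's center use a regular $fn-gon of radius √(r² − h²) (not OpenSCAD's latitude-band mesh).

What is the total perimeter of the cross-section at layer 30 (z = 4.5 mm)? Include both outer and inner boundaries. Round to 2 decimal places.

46.33 mm

At z = 4.5 mm: the sphere: section is a regular 12-gon, circumradius = √(r²−h²) = √(6²−1.5²) = 5.809 (perimeter = 2·12·5.809·sin(180°/12) = 36.09 mm); the cone at (5.5, -1.5) does not reach this height (z outside [5, 24.5]); the sphere at (5.5, 2) is absent (|z−center|=12.000 > r=6.5); Merging all regions: only the r=6 sphere is present, so the union is just that shape — boundary = 36.09 mm; the r=3 sphere at (7.5, 0.5) slices to a regular 12-gon of circumradius 2.828 (√(r²−h²) with h=1 from center) (perimeter = 2·12·2.828·sin(180°/12) = 17.57 mm); Merging all regions: the regions partially overlap (shared area 2.21 mm²), so the edge portions inside another operand are dropped and the merged outline is re-measured after clipping — boundary = 46.33 mm. Overall, the cross-section is a single solid region. Total boundary length (outer) = 46.33 mm.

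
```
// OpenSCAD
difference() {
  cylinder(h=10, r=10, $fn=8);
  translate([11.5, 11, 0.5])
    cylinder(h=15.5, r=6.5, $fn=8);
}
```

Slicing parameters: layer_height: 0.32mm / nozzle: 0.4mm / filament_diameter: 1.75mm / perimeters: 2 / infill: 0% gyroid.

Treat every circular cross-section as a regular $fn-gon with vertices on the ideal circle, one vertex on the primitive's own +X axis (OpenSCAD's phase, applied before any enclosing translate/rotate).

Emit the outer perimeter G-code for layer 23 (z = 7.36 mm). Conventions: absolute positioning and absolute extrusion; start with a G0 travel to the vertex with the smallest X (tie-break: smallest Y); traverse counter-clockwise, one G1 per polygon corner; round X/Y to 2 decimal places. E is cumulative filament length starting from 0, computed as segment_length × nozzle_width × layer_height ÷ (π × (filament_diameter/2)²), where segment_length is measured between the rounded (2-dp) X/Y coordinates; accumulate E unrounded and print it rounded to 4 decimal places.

G0 X-10.00 Y0.00 Z7.36
G1 X-7.07 Y-7.07 E0.4073
G1 X0.00 Y-10.00 E0.8145
G1 X7.07 Y-7.07 E1.2218
G1 X10.00 Y0.00 E1.6291
G1 X7.44 Y6.18 E1.9851
G1 X6.90 Y6.40 E2.0161
G1 X6.54 Y7.29 E2.0672
G1 X0.00 Y10.00 E2.4439
G1 X-7.07 Y7.07 E2.8512
G1 X-10.00 Y0.00 E3.2584

At z = 7.36 mm: the r=10 cylinder contributes a regular 8-gon of circumradius 10; the cylinder at (11.5, 11): section is a regular 8-gon, circumradius r=6.5; Taking the first minus the rest: starting from the r=10 cylinder, the r=6.5 cylinder at (11.5, 11) partially overlaps it — only the 0.39 mm² overlap (of its 119.50 mm²) is removed, clipping the outline — 1 connected region. The outline is a single polygon with 10 vertices. Extrusion per mm of travel: 0.4 × 0.32 / (π × 0.875²) = 0.053216. Accumulating E over each segment gives final E = 3.2584.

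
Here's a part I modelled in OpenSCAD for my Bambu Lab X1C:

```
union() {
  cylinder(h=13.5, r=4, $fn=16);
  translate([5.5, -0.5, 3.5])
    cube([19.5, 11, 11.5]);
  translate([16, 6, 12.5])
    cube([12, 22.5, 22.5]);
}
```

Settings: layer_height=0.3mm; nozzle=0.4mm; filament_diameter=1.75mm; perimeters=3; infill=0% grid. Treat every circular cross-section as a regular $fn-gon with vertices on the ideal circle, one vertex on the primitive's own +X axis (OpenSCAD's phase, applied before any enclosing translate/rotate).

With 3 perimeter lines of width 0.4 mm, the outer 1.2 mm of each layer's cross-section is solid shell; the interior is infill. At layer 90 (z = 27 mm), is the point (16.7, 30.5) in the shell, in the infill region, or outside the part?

At z = 27 mm: the cylinder is absent (z outside [0, 13.5]); the cube at (5.5, -0.5) is absent (z outside [3.5, 15]); the cube at (16, 6) is present — its section is the full 12×22.5 rectangle; Taking the union: only the 12×22.5 cube at (16, 6) is present, so the union is just that shape — 1 connected region. Overall, the cross-section is a single solid region. The nearest boundary edge runs (28.00, 28.50)→(16.00, 28.50); distance from the point to it = 2.00 mm. The point is not inside any of the regions above, so it lies outside the cross-section (2.00 mm from the nearest boundary).

outside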